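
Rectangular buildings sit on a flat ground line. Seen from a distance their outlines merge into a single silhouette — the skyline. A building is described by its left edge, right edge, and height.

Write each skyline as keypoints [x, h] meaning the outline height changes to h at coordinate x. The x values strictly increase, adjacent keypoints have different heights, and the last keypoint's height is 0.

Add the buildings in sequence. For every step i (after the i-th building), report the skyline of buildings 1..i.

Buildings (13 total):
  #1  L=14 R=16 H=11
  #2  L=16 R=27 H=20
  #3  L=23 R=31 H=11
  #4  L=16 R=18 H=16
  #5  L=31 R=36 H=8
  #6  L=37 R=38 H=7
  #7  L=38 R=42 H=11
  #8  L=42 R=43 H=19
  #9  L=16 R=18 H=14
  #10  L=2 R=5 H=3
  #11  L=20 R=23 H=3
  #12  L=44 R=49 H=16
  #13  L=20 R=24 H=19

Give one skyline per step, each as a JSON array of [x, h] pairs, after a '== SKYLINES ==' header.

== SKYLINES ==
[[14,11],[16,0]]
[[14,11],[16,20],[27,0]]
[[14,11],[16,20],[27,11],[31,0]]
[[14,11],[16,20],[27,11],[31,0]]
[[14,11],[16,20],[27,11],[31,8],[36,0]]
[[14,11],[16,20],[27,11],[31,8],[36,0],[37,7],[38,0]]
[[14,11],[16,20],[27,11],[31,8],[36,0],[37,7],[38,11],[42,0]]
[[14,11],[16,20],[27,11],[31,8],[36,0],[37,7],[38,11],[42,19],[43,0]]
[[14,11],[16,20],[27,11],[31,8],[36,0],[37,7],[38,11],[42,19],[43,0]]
[[2,3],[5,0],[14,11],[16,20],[27,11],[31,8],[36,0],[37,7],[38,11],[42,19],[43,0]]
[[2,3],[5,0],[14,11],[16,20],[27,11],[31,8],[36,0],[37,7],[38,11],[42,19],[43,0]]
[[2,3],[5,0],[14,11],[16,20],[27,11],[31,8],[36,0],[37,7],[38,11],[42,19],[43,0],[44,16],[49,0]]
[[2,3],[5,0],[14,11],[16,20],[27,11],[31,8],[36,0],[37,7],[38,11],[42,19],[43,0],[44,16],[49,0]]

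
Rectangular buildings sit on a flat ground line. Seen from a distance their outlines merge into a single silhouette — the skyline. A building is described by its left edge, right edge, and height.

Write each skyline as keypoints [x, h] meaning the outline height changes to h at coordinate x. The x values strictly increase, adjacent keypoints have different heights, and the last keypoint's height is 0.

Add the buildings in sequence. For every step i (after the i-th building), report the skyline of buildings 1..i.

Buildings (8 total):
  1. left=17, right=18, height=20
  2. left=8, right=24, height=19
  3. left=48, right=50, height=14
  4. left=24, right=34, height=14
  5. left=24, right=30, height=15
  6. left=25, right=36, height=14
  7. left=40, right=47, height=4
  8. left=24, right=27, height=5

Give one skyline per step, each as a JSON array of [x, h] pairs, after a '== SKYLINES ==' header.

== SKYLINES ==
[[17,20],[18,0]]
[[8,19],[17,20],[18,19],[24,0]]
[[8,19],[17,20],[18,19],[24,0],[48,14],[50,0]]
[[8,19],[17,20],[18,19],[24,14],[34,0],[48,14],[50,0]]
[[8,19],[17,20],[18,19],[24,15],[30,14],[34,0],[48,14],[50,0]]
[[8,19],[17,20],[18,19],[24,15],[30,14],[36,0],[48,14],[50,0]]
[[8,19],[17,20],[18,19],[24,15],[30,14],[36,0],[40,4],[47,0],[48,14],[50,0]]
[[8,19],[17,20],[18,19],[24,15],[30,14],[36,0],[40,4],[47,0],[48,14],[50,0]]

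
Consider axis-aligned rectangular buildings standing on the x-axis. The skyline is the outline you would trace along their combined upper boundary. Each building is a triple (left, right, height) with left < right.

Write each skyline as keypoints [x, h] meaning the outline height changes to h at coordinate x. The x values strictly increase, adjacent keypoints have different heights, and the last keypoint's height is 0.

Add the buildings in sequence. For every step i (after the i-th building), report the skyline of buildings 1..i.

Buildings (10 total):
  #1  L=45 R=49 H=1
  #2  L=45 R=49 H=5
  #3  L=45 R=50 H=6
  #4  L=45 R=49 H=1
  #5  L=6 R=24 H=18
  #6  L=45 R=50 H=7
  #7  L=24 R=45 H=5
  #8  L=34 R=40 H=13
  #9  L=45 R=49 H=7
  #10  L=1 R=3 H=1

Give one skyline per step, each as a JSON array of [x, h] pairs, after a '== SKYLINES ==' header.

== SKYLINES ==
[[45,1],[49,0]]
[[45,5],[49,0]]
[[45,6],[50,0]]
[[45,6],[50,0]]
[[6,18],[24,0],[45,6],[50,0]]
[[6,18],[24,0],[45,7],[50,0]]
[[6,18],[24,5],[45,7],[50,0]]
[[6,18],[24,5],[34,13],[40,5],[45,7],[50,0]]
[[6,18],[24,5],[34,13],[40,5],[45,7],[50,0]]
[[1,1],[3,0],[6,18],[24,5],[34,13],[40,5],[45,7],[50,0]]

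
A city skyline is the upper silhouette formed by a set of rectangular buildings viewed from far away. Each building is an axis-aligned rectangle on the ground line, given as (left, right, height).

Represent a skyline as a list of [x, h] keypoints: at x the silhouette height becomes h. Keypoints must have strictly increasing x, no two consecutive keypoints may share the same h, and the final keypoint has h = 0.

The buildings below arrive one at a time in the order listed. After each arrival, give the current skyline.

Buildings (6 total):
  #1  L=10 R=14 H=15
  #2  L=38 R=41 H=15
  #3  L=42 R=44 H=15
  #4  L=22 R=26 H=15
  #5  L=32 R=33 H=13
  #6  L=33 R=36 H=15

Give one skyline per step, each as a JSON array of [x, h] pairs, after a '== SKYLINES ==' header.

== SKYLINES ==
[[10,15],[14,0]]
[[10,15],[14,0],[38,15],[41,0]]
[[10,15],[14,0],[38,15],[41,0],[42,15],[44,0]]
[[10,15],[14,0],[22,15],[26,0],[38,15],[41,0],[42,15],[44,0]]
[[10,15],[14,0],[22,15],[26,0],[32,13],[33,0],[38,15],[41,0],[42,15],[44,0]]
[[10,15],[14,0],[22,15],[26,0],[32,13],[33,15],[36,0],[38,15],[41,0],[42,15],[44,0]]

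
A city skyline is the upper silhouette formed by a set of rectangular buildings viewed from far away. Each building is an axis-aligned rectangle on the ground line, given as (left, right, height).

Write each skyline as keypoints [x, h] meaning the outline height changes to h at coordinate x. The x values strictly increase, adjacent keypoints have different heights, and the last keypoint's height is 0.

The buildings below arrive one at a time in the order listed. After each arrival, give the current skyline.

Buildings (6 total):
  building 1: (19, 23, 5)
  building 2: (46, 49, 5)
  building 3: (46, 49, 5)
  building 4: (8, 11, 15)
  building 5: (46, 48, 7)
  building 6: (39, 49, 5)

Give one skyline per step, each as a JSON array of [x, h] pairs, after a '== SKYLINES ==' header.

== SKYLINES ==
[[19,5],[23,0]]
[[19,5],[23,0],[46,5],[49,0]]
[[19,5],[23,0],[46,5],[49,0]]
[[8,15],[11,0],[19,5],[23,0],[46,5],[49,0]]
[[8,15],[11,0],[19,5],[23,0],[46,7],[48,5],[49,0]]
[[8,15],[11,0],[19,5],[23,0],[39,5],[46,7],[48,5],[49,0]]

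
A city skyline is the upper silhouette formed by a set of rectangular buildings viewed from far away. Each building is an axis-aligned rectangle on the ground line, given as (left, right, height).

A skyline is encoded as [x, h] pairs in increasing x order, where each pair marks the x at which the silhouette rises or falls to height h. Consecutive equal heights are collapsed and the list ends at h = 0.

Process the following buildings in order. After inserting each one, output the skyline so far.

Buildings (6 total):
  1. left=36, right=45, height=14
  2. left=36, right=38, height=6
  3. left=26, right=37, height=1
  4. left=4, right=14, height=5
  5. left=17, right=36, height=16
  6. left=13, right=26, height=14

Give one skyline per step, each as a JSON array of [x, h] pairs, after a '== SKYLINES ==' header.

== SKYLINES ==
[[36,14],[45,0]]
[[36,14],[45,0]]
[[26,1],[36,14],[45,0]]
[[4,5],[14,0],[26,1],[36,14],[45,0]]
[[4,5],[14,0],[17,16],[36,14],[45,0]]
[[4,5],[13,14],[17,16],[36,14],[45,0]]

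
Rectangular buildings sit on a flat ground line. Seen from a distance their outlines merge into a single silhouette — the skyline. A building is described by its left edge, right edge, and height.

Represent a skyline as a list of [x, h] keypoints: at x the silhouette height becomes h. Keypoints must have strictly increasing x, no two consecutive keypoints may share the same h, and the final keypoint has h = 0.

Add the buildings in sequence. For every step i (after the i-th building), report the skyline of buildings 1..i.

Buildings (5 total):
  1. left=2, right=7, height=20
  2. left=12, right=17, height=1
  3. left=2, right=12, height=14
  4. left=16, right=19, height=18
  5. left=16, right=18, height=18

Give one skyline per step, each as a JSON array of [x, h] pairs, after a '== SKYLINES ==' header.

== SKYLINES ==
[[2,20],[7,0]]
[[2,20],[7,0],[12,1],[17,0]]
[[2,20],[7,14],[12,1],[17,0]]
[[2,20],[7,14],[12,1],[16,18],[19,0]]
[[2,20],[7,14],[12,1],[16,18],[19,0]]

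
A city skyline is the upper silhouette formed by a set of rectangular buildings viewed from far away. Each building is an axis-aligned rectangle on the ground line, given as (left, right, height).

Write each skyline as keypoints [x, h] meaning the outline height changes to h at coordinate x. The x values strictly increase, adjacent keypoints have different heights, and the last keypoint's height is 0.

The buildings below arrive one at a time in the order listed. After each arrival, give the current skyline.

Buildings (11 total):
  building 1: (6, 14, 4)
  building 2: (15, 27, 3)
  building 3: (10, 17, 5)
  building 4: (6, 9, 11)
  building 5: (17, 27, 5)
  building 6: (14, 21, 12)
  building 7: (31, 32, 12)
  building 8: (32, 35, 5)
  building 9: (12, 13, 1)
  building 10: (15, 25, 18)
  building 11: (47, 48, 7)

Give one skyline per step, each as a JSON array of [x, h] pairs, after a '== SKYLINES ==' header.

== SKYLINES ==
[[6,4],[14,0]]
[[6,4],[14,0],[15,3],[27,0]]
[[6,4],[10,5],[17,3],[27,0]]
[[6,11],[9,4],[10,5],[17,3],[27,0]]
[[6,11],[9,4],[10,5],[27,0]]
[[6,11],[9,4],[10,5],[14,12],[21,5],[27,0]]
[[6,11],[9,4],[10,5],[14,12],[21,5],[27,0],[31,12],[32,0]]
[[6,11],[9,4],[10,5],[14,12],[21,5],[27,0],[31,12],[32,5],[35,0]]
[[6,11],[9,4],[10,5],[14,12],[21,5],[27,0],[31,12],[32,5],[35,0]]
[[6,11],[9,4],[10,5],[14,12],[15,18],[25,5],[27,0],[31,12],[32,5],[35,0]]
[[6,11],[9,4],[10,5],[14,12],[15,18],[25,5],[27,0],[31,12],[32,5],[35,0],[47,7],[48,0]]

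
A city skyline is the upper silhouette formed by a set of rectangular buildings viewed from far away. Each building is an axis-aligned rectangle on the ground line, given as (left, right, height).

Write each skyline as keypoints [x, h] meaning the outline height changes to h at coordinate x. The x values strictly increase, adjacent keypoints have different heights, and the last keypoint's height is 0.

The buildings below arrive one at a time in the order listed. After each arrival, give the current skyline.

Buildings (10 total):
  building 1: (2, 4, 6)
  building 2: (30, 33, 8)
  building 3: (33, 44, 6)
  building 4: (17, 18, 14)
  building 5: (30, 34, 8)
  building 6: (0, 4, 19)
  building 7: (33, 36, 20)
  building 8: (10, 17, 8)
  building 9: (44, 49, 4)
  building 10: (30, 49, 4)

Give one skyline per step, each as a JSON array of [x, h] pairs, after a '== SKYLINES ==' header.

== SKYLINES ==
[[2,6],[4,0]]
[[2,6],[4,0],[30,8],[33,0]]
[[2,6],[4,0],[30,8],[33,6],[44,0]]
[[2,6],[4,0],[17,14],[18,0],[30,8],[33,6],[44,0]]
[[2,6],[4,0],[17,14],[18,0],[30,8],[34,6],[44,0]]
[[0,19],[4,0],[17,14],[18,0],[30,8],[34,6],[44,0]]
[[0,19],[4,0],[17,14],[18,0],[30,8],[33,20],[36,6],[44,0]]
[[0,19],[4,0],[10,8],[17,14],[18,0],[30,8],[33,20],[36,6],[44,0]]
[[0,19],[4,0],[10,8],[17,14],[18,0],[30,8],[33,20],[36,6],[44,4],[49,0]]
[[0,19],[4,0],[10,8],[17,14],[18,0],[30,8],[33,20],[36,6],[44,4],[49,0]]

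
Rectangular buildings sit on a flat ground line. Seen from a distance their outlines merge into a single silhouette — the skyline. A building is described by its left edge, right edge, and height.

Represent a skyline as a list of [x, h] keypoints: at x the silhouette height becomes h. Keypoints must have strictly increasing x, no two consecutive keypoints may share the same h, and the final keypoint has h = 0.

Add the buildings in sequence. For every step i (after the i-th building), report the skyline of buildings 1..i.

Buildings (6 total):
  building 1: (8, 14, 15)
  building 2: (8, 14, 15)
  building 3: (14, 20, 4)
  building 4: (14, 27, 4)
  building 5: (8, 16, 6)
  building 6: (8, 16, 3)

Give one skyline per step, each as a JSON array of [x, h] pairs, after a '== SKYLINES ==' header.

== SKYLINES ==
[[8,15],[14,0]]
[[8,15],[14,0]]
[[8,15],[14,4],[20,0]]
[[8,15],[14,4],[27,0]]
[[8,15],[14,6],[16,4],[27,0]]
[[8,15],[14,6],[16,4],[27,0]]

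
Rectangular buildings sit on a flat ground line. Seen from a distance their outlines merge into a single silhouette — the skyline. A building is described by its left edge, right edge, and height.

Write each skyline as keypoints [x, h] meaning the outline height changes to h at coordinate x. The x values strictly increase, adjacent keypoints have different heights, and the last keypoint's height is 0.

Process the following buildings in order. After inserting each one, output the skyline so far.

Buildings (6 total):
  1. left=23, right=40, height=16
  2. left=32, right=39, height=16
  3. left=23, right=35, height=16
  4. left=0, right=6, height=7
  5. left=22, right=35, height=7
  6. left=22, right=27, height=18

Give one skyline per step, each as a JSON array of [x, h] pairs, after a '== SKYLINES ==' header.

== SKYLINES ==
[[23,16],[40,0]]
[[23,16],[40,0]]
[[23,16],[40,0]]
[[0,7],[6,0],[23,16],[40,0]]
[[0,7],[6,0],[22,7],[23,16],[40,0]]
[[0,7],[6,0],[22,18],[27,16],[40,0]]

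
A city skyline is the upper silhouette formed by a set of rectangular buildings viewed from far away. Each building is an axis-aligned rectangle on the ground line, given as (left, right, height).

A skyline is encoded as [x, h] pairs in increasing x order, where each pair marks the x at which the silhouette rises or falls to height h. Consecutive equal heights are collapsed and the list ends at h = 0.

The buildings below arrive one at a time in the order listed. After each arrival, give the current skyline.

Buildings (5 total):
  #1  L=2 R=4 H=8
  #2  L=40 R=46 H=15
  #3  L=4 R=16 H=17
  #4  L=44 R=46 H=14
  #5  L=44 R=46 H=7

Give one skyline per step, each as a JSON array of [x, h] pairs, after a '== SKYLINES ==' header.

== SKYLINES ==
[[2,8],[4,0]]
[[2,8],[4,0],[40,15],[46,0]]
[[2,8],[4,17],[16,0],[40,15],[46,0]]
[[2,8],[4,17],[16,0],[40,15],[46,0]]
[[2,8],[4,17],[16,0],[40,15],[46,0]]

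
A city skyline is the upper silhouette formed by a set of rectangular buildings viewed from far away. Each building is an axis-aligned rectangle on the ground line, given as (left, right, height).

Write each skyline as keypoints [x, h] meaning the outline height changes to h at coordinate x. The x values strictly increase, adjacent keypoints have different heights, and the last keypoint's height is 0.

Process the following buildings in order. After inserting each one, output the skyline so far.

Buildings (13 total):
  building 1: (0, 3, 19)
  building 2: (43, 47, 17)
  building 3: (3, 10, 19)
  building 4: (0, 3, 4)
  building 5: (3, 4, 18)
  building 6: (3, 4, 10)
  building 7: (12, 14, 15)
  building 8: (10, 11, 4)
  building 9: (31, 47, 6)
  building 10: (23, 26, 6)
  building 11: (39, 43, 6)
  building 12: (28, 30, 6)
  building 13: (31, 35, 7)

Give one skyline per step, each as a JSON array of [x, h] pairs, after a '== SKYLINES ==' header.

== SKYLINES ==
[[0,19],[3,0]]
[[0,19],[3,0],[43,17],[47,0]]
[[0,19],[10,0],[43,17],[47,0]]
[[0,19],[10,0],[43,17],[47,0]]
[[0,19],[10,0],[43,17],[47,0]]
[[0,19],[10,0],[43,17],[47,0]]
[[0,19],[10,0],[12,15],[14,0],[43,17],[47,0]]
[[0,19],[10,4],[11,0],[12,15],[14,0],[43,17],[47,0]]
[[0,19],[10,4],[11,0],[12,15],[14,0],[31,6],[43,17],[47,0]]
[[0,19],[10,4],[11,0],[12,15],[14,0],[23,6],[26,0],[31,6],[43,17],[47,0]]
[[0,19],[10,4],[11,0],[12,15],[14,0],[23,6],[26,0],[31,6],[43,17],[47,0]]
[[0,19],[10,4],[11,0],[12,15],[14,0],[23,6],[26,0],[28,6],[30,0],[31,6],[43,17],[47,0]]
[[0,19],[10,4],[11,0],[12,15],[14,0],[23,6],[26,0],[28,6],[30,0],[31,7],[35,6],[43,17],[47,0]]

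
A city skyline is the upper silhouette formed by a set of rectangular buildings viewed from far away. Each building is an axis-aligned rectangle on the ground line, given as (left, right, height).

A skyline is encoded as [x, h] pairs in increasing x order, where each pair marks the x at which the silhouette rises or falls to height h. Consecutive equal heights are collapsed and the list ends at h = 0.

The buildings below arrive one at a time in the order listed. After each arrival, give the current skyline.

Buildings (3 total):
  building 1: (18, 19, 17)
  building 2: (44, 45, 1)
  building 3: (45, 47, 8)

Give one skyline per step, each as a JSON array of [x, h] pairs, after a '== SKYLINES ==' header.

== SKYLINES ==
[[18,17],[19,0]]
[[18,17],[19,0],[44,1],[45,0]]
[[18,17],[19,0],[44,1],[45,8],[47,0]]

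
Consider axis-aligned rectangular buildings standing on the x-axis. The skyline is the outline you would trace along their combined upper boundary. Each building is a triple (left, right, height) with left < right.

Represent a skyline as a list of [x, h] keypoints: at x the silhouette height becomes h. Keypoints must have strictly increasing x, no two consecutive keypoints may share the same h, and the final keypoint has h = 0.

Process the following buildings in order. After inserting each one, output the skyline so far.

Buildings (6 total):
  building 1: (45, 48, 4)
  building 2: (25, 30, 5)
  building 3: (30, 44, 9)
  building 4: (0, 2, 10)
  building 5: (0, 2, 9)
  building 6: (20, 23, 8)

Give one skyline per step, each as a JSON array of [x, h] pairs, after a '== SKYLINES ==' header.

== SKYLINES ==
[[45,4],[48,0]]
[[25,5],[30,0],[45,4],[48,0]]
[[25,5],[30,9],[44,0],[45,4],[48,0]]
[[0,10],[2,0],[25,5],[30,9],[44,0],[45,4],[48,0]]
[[0,10],[2,0],[25,5],[30,9],[44,0],[45,4],[48,0]]
[[0,10],[2,0],[20,8],[23,0],[25,5],[30,9],[44,0],[45,4],[48,0]]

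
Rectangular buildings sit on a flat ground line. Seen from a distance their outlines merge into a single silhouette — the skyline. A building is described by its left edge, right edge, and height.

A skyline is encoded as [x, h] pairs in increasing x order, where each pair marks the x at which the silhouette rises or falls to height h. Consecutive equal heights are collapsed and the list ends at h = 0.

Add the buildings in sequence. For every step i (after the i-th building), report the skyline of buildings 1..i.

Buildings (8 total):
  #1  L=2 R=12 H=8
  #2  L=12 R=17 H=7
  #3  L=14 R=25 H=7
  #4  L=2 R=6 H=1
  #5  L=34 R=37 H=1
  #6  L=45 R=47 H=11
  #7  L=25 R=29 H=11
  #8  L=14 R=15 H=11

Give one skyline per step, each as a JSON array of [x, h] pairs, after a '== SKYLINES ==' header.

== SKYLINES ==
[[2,8],[12,0]]
[[2,8],[12,7],[17,0]]
[[2,8],[12,7],[25,0]]
[[2,8],[12,7],[25,0]]
[[2,8],[12,7],[25,0],[34,1],[37,0]]
[[2,8],[12,7],[25,0],[34,1],[37,0],[45,11],[47,0]]
[[2,8],[12,7],[25,11],[29,0],[34,1],[37,0],[45,11],[47,0]]
[[2,8],[12,7],[14,11],[15,7],[25,11],[29,0],[34,1],[37,0],[45,11],[47,0]]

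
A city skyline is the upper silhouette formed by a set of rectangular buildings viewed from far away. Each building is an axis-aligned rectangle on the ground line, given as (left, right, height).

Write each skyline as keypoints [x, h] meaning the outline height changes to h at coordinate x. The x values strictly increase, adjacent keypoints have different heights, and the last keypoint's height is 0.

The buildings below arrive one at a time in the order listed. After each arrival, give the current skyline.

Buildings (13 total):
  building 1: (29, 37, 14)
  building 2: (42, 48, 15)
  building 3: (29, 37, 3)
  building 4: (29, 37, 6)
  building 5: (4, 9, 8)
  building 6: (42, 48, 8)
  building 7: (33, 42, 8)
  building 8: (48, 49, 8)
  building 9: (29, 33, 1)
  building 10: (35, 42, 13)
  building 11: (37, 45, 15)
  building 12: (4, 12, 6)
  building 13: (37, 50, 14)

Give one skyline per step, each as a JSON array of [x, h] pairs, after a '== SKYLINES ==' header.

== SKYLINES ==
[[29,14],[37,0]]
[[29,14],[37,0],[42,15],[48,0]]
[[29,14],[37,0],[42,15],[48,0]]
[[29,14],[37,0],[42,15],[48,0]]
[[4,8],[9,0],[29,14],[37,0],[42,15],[48,0]]
[[4,8],[9,0],[29,14],[37,0],[42,15],[48,0]]
[[4,8],[9,0],[29,14],[37,8],[42,15],[48,0]]
[[4,8],[9,0],[29,14],[37,8],[42,15],[48,8],[49,0]]
[[4,8],[9,0],[29,14],[37,8],[42,15],[48,8],[49,0]]
[[4,8],[9,0],[29,14],[37,13],[42,15],[48,8],[49,0]]
[[4,8],[9,0],[29,14],[37,15],[48,8],[49,0]]
[[4,8],[9,6],[12,0],[29,14],[37,15],[48,8],[49,0]]
[[4,8],[9,6],[12,0],[29,14],[37,15],[48,14],[50,0]]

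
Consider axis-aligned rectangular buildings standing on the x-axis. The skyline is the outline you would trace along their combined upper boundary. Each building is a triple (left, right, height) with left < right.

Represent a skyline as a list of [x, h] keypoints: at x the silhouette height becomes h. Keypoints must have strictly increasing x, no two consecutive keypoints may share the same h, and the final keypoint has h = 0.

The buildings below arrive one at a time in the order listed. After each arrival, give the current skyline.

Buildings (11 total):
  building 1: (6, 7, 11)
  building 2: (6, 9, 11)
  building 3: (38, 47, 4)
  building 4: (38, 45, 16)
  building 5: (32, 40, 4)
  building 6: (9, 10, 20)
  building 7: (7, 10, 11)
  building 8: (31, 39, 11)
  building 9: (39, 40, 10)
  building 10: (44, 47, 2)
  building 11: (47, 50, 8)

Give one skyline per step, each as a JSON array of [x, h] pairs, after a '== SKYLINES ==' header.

== SKYLINES ==
[[6,11],[7,0]]
[[6,11],[9,0]]
[[6,11],[9,0],[38,4],[47,0]]
[[6,11],[9,0],[38,16],[45,4],[47,0]]
[[6,11],[9,0],[32,4],[38,16],[45,4],[47,0]]
[[6,11],[9,20],[10,0],[32,4],[38,16],[45,4],[47,0]]
[[6,11],[9,20],[10,0],[32,4],[38,16],[45,4],[47,0]]
[[6,11],[9,20],[10,0],[31,11],[38,16],[45,4],[47,0]]
[[6,11],[9,20],[10,0],[31,11],[38,16],[45,4],[47,0]]
[[6,11],[9,20],[10,0],[31,11],[38,16],[45,4],[47,0]]
[[6,11],[9,20],[10,0],[31,11],[38,16],[45,4],[47,8],[50,0]]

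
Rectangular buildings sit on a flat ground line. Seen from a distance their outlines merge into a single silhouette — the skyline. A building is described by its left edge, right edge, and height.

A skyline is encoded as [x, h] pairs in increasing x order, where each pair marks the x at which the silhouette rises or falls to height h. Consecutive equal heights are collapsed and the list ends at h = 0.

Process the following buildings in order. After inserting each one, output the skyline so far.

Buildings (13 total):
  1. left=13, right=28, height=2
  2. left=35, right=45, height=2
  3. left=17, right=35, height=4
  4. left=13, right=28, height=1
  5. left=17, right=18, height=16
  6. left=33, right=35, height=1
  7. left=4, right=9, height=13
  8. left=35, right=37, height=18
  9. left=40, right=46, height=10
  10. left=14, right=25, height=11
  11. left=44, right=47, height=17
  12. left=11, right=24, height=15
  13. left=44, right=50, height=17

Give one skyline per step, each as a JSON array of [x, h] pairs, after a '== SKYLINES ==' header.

== SKYLINES ==
[[13,2],[28,0]]
[[13,2],[28,0],[35,2],[45,0]]
[[13,2],[17,4],[35,2],[45,0]]
[[13,2],[17,4],[35,2],[45,0]]
[[13,2],[17,16],[18,4],[35,2],[45,0]]
[[13,2],[17,16],[18,4],[35,2],[45,0]]
[[4,13],[9,0],[13,2],[17,16],[18,4],[35,2],[45,0]]
[[4,13],[9,0],[13,2],[17,16],[18,4],[35,18],[37,2],[45,0]]
[[4,13],[9,0],[13,2],[17,16],[18,4],[35,18],[37,2],[40,10],[46,0]]
[[4,13],[9,0],[13,2],[14,11],[17,16],[18,11],[25,4],[35,18],[37,2],[40,10],[46,0]]
[[4,13],[9,0],[13,2],[14,11],[17,16],[18,11],[25,4],[35,18],[37,2],[40,10],[44,17],[47,0]]
[[4,13],[9,0],[11,15],[17,16],[18,15],[24,11],[25,4],[35,18],[37,2],[40,10],[44,17],[47,0]]
[[4,13],[9,0],[11,15],[17,16],[18,15],[24,11],[25,4],[35,18],[37,2],[40,10],[44,17],[50,0]]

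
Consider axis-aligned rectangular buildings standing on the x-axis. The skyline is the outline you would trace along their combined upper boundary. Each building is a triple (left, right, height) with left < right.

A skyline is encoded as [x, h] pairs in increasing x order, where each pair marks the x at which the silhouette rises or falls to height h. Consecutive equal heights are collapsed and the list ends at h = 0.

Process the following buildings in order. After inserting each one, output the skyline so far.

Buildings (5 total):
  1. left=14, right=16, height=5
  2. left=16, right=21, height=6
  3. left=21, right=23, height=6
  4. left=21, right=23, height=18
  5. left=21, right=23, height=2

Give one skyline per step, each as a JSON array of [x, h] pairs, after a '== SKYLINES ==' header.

== SKYLINES ==
[[14,5],[16,0]]
[[14,5],[16,6],[21,0]]
[[14,5],[16,6],[23,0]]
[[14,5],[16,6],[21,18],[23,0]]
[[14,5],[16,6],[21,18],[23,0]]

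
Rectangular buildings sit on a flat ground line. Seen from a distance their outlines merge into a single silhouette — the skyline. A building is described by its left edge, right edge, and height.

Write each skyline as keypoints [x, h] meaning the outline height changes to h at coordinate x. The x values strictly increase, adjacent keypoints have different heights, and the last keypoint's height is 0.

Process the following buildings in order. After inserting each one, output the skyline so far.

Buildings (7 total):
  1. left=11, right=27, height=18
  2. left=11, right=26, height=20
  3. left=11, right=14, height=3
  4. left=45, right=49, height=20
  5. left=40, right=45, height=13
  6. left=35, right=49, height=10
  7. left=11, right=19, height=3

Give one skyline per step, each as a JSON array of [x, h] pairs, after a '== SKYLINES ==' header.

== SKYLINES ==
[[11,18],[27,0]]
[[11,20],[26,18],[27,0]]
[[11,20],[26,18],[27,0]]
[[11,20],[26,18],[27,0],[45,20],[49,0]]
[[11,20],[26,18],[27,0],[40,13],[45,20],[49,0]]
[[11,20],[26,18],[27,0],[35,10],[40,13],[45,20],[49,0]]
[[11,20],[26,18],[27,0],[35,10],[40,13],[45,20],[49,0]]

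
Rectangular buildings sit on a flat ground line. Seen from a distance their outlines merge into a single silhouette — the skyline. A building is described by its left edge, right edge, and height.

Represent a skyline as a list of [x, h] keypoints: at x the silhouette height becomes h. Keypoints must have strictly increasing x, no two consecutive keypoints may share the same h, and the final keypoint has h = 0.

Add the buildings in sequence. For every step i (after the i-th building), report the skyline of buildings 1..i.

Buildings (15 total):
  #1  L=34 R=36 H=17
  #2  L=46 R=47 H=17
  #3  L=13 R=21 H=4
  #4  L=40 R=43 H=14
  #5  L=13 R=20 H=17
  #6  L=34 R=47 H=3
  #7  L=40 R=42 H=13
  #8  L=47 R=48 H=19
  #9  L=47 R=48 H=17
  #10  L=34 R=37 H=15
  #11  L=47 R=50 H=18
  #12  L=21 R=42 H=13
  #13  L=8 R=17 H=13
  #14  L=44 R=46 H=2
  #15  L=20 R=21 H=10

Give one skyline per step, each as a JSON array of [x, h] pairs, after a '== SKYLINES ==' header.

== SKYLINES ==
[[34,17],[36,0]]
[[34,17],[36,0],[46,17],[47,0]]
[[13,4],[21,0],[34,17],[36,0],[46,17],[47,0]]
[[13,4],[21,0],[34,17],[36,0],[40,14],[43,0],[46,17],[47,0]]
[[13,17],[20,4],[21,0],[34,17],[36,0],[40,14],[43,0],[46,17],[47,0]]
[[13,17],[20,4],[21,0],[34,17],[36,3],[40,14],[43,3],[46,17],[47,0]]
[[13,17],[20,4],[21,0],[34,17],[36,3],[40,14],[43,3],[46,17],[47,0]]
[[13,17],[20,4],[21,0],[34,17],[36,3],[40,14],[43,3],[46,17],[47,19],[48,0]]
[[13,17],[20,4],[21,0],[34,17],[36,3],[40,14],[43,3],[46,17],[47,19],[48,0]]
[[13,17],[20,4],[21,0],[34,17],[36,15],[37,3],[40,14],[43,3],[46,17],[47,19],[48,0]]
[[13,17],[20,4],[21,0],[34,17],[36,15],[37,3],[40,14],[43,3],[46,17],[47,19],[48,18],[50,0]]
[[13,17],[20,4],[21,13],[34,17],[36,15],[37,13],[40,14],[43,3],[46,17],[47,19],[48,18],[50,0]]
[[8,13],[13,17],[20,4],[21,13],[34,17],[36,15],[37,13],[40,14],[43,3],[46,17],[47,19],[48,18],[50,0]]
[[8,13],[13,17],[20,4],[21,13],[34,17],[36,15],[37,13],[40,14],[43,3],[46,17],[47,19],[48,18],[50,0]]
[[8,13],[13,17],[20,10],[21,13],[34,17],[36,15],[37,13],[40,14],[43,3],[46,17],[47,19],[48,18],[50,0]]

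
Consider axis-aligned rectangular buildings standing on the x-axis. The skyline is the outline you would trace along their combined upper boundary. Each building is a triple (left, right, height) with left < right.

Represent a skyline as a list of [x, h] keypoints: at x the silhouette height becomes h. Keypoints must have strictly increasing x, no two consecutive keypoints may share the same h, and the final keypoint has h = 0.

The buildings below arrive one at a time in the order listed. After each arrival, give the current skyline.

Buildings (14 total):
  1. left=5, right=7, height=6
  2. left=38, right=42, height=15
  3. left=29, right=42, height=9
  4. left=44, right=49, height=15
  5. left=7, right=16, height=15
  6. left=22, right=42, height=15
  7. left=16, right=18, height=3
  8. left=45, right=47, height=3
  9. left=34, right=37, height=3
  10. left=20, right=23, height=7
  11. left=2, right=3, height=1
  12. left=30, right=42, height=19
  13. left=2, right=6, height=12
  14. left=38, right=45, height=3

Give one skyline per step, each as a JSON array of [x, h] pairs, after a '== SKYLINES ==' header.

== SKYLINES ==
[[5,6],[7,0]]
[[5,6],[7,0],[38,15],[42,0]]
[[5,6],[7,0],[29,9],[38,15],[42,0]]
[[5,6],[7,0],[29,9],[38,15],[42,0],[44,15],[49,0]]
[[5,6],[7,15],[16,0],[29,9],[38,15],[42,0],[44,15],[49,0]]
[[5,6],[7,15],[16,0],[22,15],[42,0],[44,15],[49,0]]
[[5,6],[7,15],[16,3],[18,0],[22,15],[42,0],[44,15],[49,0]]
[[5,6],[7,15],[16,3],[18,0],[22,15],[42,0],[44,15],[49,0]]
[[5,6],[7,15],[16,3],[18,0],[22,15],[42,0],[44,15],[49,0]]
[[5,6],[7,15],[16,3],[18,0],[20,7],[22,15],[42,0],[44,15],[49,0]]
[[2,1],[3,0],[5,6],[7,15],[16,3],[18,0],[20,7],[22,15],[42,0],[44,15],[49,0]]
[[2,1],[3,0],[5,6],[7,15],[16,3],[18,0],[20,7],[22,15],[30,19],[42,0],[44,15],[49,0]]
[[2,12],[6,6],[7,15],[16,3],[18,0],[20,7],[22,15],[30,19],[42,0],[44,15],[49,0]]
[[2,12],[6,6],[7,15],[16,3],[18,0],[20,7],[22,15],[30,19],[42,3],[44,15],[49,0]]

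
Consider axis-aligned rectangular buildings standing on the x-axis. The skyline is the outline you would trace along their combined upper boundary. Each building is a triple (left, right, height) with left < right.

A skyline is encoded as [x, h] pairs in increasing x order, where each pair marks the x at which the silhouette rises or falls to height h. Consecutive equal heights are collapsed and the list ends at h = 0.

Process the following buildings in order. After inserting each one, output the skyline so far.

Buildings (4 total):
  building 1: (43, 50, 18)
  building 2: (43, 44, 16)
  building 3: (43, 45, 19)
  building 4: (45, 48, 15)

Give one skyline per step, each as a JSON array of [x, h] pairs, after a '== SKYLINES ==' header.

== SKYLINES ==
[[43,18],[50,0]]
[[43,18],[50,0]]
[[43,19],[45,18],[50,0]]
[[43,19],[45,18],[50,0]]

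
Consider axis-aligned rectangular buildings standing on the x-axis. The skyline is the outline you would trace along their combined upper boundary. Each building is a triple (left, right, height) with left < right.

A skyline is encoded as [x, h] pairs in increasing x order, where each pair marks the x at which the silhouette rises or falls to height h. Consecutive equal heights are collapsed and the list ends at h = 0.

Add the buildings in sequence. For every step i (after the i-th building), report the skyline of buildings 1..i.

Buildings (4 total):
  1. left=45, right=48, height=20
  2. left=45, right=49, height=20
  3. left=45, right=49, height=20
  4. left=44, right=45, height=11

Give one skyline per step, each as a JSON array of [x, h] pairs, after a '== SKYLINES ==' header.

== SKYLINES ==
[[45,20],[48,0]]
[[45,20],[49,0]]
[[45,20],[49,0]]
[[44,11],[45,20],[49,0]]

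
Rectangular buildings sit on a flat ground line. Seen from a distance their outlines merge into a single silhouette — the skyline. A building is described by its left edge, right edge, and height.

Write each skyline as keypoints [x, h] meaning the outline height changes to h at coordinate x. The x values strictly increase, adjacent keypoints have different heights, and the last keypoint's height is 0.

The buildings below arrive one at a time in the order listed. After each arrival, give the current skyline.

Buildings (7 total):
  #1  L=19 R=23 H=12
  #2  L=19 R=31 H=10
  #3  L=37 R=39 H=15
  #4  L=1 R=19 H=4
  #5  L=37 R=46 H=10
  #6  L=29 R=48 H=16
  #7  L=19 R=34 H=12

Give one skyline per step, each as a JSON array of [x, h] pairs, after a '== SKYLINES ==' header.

== SKYLINES ==
[[19,12],[23,0]]
[[19,12],[23,10],[31,0]]
[[19,12],[23,10],[31,0],[37,15],[39,0]]
[[1,4],[19,12],[23,10],[31,0],[37,15],[39,0]]
[[1,4],[19,12],[23,10],[31,0],[37,15],[39,10],[46,0]]
[[1,4],[19,12],[23,10],[29,16],[48,0]]
[[1,4],[19,12],[29,16],[48,0]]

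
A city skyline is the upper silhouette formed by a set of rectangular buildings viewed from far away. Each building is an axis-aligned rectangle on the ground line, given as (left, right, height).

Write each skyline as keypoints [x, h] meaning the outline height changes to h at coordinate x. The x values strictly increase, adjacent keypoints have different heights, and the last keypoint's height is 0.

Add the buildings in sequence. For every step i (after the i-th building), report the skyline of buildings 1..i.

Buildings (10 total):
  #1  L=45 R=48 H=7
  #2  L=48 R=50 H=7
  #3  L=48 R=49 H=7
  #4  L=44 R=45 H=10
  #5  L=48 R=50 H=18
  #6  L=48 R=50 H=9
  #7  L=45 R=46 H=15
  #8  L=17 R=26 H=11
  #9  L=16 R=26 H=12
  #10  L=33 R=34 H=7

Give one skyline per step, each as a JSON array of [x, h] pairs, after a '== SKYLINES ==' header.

== SKYLINES ==
[[45,7],[48,0]]
[[45,7],[50,0]]
[[45,7],[50,0]]
[[44,10],[45,7],[50,0]]
[[44,10],[45,7],[48,18],[50,0]]
[[44,10],[45,7],[48,18],[50,0]]
[[44,10],[45,15],[46,7],[48,18],[50,0]]
[[17,11],[26,0],[44,10],[45,15],[46,7],[48,18],[50,0]]
[[16,12],[26,0],[44,10],[45,15],[46,7],[48,18],[50,0]]
[[16,12],[26,0],[33,7],[34,0],[44,10],[45,15],[46,7],[48,18],[50,0]]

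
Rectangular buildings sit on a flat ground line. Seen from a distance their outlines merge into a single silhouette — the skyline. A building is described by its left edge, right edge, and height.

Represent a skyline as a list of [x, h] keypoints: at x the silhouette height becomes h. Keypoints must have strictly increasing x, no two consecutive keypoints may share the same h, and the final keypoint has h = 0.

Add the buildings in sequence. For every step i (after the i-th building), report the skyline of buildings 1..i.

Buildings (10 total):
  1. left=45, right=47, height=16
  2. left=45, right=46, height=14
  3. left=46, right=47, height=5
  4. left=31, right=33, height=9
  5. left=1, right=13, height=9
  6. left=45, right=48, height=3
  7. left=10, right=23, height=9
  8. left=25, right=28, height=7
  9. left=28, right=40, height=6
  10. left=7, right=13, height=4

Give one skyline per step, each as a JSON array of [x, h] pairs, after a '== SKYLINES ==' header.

== SKYLINES ==
[[45,16],[47,0]]
[[45,16],[47,0]]
[[45,16],[47,0]]
[[31,9],[33,0],[45,16],[47,0]]
[[1,9],[13,0],[31,9],[33,0],[45,16],[47,0]]
[[1,9],[13,0],[31,9],[33,0],[45,16],[47,3],[48,0]]
[[1,9],[23,0],[31,9],[33,0],[45,16],[47,3],[48,0]]
[[1,9],[23,0],[25,7],[28,0],[31,9],[33,0],[45,16],[47,3],[48,0]]
[[1,9],[23,0],[25,7],[28,6],[31,9],[33,6],[40,0],[45,16],[47,3],[48,0]]
[[1,9],[23,0],[25,7],[28,6],[31,9],[33,6],[40,0],[45,16],[47,3],[48,0]]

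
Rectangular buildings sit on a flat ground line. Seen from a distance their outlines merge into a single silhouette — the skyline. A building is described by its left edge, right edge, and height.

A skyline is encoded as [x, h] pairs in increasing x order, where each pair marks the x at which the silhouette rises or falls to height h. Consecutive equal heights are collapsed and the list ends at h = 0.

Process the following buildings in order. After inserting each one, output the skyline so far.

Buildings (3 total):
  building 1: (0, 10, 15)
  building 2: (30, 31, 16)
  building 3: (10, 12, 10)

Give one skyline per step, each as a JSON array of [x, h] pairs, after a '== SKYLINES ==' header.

== SKYLINES ==
[[0,15],[10,0]]
[[0,15],[10,0],[30,16],[31,0]]
[[0,15],[10,10],[12,0],[30,16],[31,0]]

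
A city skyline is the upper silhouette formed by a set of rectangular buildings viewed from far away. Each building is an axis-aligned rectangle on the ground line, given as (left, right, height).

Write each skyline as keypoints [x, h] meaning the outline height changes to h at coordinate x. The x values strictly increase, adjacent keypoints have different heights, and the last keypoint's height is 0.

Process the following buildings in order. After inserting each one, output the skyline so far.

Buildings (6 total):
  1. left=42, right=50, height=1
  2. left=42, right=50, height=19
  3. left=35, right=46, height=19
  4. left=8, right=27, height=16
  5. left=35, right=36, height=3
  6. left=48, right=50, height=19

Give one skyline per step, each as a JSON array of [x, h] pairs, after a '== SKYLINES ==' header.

== SKYLINES ==
[[42,1],[50,0]]
[[42,19],[50,0]]
[[35,19],[50,0]]
[[8,16],[27,0],[35,19],[50,0]]
[[8,16],[27,0],[35,19],[50,0]]
[[8,16],[27,0],[35,19],[50,0]]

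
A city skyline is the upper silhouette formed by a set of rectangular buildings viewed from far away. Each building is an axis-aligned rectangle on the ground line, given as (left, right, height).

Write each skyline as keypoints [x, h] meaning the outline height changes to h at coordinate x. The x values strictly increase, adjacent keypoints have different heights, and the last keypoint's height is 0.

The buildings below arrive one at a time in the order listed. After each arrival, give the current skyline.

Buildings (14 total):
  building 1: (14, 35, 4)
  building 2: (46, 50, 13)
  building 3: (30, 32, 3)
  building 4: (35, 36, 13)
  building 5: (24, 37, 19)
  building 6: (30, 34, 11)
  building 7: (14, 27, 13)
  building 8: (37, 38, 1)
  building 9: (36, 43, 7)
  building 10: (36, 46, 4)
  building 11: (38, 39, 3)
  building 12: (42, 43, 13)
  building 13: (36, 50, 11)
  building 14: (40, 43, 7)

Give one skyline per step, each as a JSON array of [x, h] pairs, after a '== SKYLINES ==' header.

== SKYLINES ==
[[14,4],[35,0]]
[[14,4],[35,0],[46,13],[50,0]]
[[14,4],[35,0],[46,13],[50,0]]
[[14,4],[35,13],[36,0],[46,13],[50,0]]
[[14,4],[24,19],[37,0],[46,13],[50,0]]
[[14,4],[24,19],[37,0],[46,13],[50,0]]
[[14,13],[24,19],[37,0],[46,13],[50,0]]
[[14,13],[24,19],[37,1],[38,0],[46,13],[50,0]]
[[14,13],[24,19],[37,7],[43,0],[46,13],[50,0]]
[[14,13],[24,19],[37,7],[43,4],[46,13],[50,0]]
[[14,13],[24,19],[37,7],[43,4],[46,13],[50,0]]
[[14,13],[24,19],[37,7],[42,13],[43,4],[46,13],[50,0]]
[[14,13],[24,19],[37,11],[42,13],[43,11],[46,13],[50,0]]
[[14,13],[24,19],[37,11],[42,13],[43,11],[46,13],[50,0]]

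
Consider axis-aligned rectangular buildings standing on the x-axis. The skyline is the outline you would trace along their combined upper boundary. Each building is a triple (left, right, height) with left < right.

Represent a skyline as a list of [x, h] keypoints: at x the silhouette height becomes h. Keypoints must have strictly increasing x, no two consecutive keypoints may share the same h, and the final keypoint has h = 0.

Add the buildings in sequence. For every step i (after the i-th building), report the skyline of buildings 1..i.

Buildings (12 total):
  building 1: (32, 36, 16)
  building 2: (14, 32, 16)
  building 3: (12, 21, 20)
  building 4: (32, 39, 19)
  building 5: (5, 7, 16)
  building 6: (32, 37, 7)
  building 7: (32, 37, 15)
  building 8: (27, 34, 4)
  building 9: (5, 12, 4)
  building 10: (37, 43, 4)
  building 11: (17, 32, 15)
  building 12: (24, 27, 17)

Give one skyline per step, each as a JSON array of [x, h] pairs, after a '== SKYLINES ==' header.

== SKYLINES ==
[[32,16],[36,0]]
[[14,16],[36,0]]
[[12,20],[21,16],[36,0]]
[[12,20],[21,16],[32,19],[39,0]]
[[5,16],[7,0],[12,20],[21,16],[32,19],[39,0]]
[[5,16],[7,0],[12,20],[21,16],[32,19],[39,0]]
[[5,16],[7,0],[12,20],[21,16],[32,19],[39,0]]
[[5,16],[7,0],[12,20],[21,16],[32,19],[39,0]]
[[5,16],[7,4],[12,20],[21,16],[32,19],[39,0]]
[[5,16],[7,4],[12,20],[21,16],[32,19],[39,4],[43,0]]
[[5,16],[7,4],[12,20],[21,16],[32,19],[39,4],[43,0]]
[[5,16],[7,4],[12,20],[21,16],[24,17],[27,16],[32,19],[39,4],[43,0]]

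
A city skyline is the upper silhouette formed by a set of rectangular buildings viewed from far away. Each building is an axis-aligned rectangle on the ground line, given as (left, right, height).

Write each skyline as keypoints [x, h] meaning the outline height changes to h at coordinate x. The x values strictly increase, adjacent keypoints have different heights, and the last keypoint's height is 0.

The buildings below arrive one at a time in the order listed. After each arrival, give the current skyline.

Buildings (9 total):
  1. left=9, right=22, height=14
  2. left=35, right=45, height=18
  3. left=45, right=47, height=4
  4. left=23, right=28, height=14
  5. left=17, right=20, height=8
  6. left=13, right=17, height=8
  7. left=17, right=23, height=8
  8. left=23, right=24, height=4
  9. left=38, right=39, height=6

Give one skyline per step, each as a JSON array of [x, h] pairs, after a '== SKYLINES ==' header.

== SKYLINES ==
[[9,14],[22,0]]
[[9,14],[22,0],[35,18],[45,0]]
[[9,14],[22,0],[35,18],[45,4],[47,0]]
[[9,14],[22,0],[23,14],[28,0],[35,18],[45,4],[47,0]]
[[9,14],[22,0],[23,14],[28,0],[35,18],[45,4],[47,0]]
[[9,14],[22,0],[23,14],[28,0],[35,18],[45,4],[47,0]]
[[9,14],[22,8],[23,14],[28,0],[35,18],[45,4],[47,0]]
[[9,14],[22,8],[23,14],[28,0],[35,18],[45,4],[47,0]]
[[9,14],[22,8],[23,14],[28,0],[35,18],[45,4],[47,0]]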